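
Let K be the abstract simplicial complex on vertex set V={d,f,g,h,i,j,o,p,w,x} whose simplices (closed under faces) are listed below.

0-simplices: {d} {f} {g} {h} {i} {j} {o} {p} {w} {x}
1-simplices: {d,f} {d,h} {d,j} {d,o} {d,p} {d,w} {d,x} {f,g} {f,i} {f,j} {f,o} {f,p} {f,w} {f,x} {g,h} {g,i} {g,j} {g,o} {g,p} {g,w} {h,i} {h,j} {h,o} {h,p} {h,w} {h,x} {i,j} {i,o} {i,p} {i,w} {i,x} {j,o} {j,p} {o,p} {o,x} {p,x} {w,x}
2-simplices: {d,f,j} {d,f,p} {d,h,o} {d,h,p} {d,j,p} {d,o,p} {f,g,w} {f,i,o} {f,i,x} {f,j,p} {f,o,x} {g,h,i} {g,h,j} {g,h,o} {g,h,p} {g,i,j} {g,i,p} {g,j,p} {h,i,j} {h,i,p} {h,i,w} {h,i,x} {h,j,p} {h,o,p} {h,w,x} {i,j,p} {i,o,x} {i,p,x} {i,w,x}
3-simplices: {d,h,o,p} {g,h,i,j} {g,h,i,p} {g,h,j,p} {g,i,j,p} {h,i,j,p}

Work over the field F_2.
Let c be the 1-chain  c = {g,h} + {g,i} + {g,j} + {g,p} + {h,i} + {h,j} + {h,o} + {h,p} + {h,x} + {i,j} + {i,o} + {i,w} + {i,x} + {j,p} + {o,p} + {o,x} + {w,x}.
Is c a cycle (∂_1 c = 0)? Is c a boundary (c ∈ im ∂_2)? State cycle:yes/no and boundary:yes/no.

cycle:yes boundary:yes

n_0=10 n_1=37 n_2=29 n_3=6  [Z2]
∂1: piv[df,dh,dj,do,dp,dw,dx,fg,fi] rk=9  ker:fj,fo,fp,fw,fx,gh,gi,gj,go,gp,gw,hi,hj,ho,hp,hw,hx,ij,io,ip,iw,ix,jo,jp,op,ox,px,wx
∂2: piv[dfj,dfp,dho,dhp,djp,dop,fgw,fio,fix,fox,ghi,ghj,gho,ghp,gij,gip,gjp,hiw,hix,hwx,ipx] rk=21  ker:fjp,hij,hip,hjp,hop,ijp,iox,iwx
∂3: piv[dhop,ghij,ghip,ghjp,gijp] rk=5  ker:hijp
∂1c = 0
c vs im∂2: reduces to 0 ⇒ boundary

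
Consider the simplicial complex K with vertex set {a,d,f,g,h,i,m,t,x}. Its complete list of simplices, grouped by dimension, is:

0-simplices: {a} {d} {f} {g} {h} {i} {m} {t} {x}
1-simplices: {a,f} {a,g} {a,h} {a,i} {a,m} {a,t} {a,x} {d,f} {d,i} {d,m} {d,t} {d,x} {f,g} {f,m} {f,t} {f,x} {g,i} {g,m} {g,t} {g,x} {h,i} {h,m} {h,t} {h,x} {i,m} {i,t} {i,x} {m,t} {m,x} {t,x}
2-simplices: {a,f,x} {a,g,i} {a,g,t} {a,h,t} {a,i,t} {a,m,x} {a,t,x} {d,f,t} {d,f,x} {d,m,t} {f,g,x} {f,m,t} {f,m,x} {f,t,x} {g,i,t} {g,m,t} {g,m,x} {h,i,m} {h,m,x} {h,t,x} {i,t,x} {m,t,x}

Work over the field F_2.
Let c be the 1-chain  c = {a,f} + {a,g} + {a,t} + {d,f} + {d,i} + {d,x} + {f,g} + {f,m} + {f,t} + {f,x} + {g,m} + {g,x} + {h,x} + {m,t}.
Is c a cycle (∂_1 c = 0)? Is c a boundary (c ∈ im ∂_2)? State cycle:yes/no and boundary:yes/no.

cycle:no boundary:no

n_0=9 n_1=30 n_2=22  [Z2]
∂1: piv[af,ag,ah,ai,am,at,ax,df] rk=8  ker:di,dm,dt,dx,fg,fm,ft,fx,gi,gm,gt,gx,hi,hm,ht,hx,im,it,ix,mt,mx,tx
∂2: piv[afx,agi,agt,aht,ait,amx,atx,dft,dfx,dmt,fgx,fmt,fmx,ftx,gmt,gmx,him,hmx,htx,itx] rk=20  ker:git,mtx
∂1c = {a} + {d} + {h} + {i} + {m} + {t}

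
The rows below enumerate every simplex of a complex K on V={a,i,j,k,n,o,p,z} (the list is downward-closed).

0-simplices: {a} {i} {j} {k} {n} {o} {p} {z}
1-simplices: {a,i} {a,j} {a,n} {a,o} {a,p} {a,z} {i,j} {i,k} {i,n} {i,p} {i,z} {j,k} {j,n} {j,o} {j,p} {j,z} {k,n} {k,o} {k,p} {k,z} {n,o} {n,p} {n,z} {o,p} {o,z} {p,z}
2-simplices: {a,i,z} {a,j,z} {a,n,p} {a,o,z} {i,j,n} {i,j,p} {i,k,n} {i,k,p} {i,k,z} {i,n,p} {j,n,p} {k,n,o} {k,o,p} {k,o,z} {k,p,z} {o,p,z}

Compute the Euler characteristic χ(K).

χ(K)=-2

n_0=8 n_1=26 n_2=16
χ=+8−26+16=-2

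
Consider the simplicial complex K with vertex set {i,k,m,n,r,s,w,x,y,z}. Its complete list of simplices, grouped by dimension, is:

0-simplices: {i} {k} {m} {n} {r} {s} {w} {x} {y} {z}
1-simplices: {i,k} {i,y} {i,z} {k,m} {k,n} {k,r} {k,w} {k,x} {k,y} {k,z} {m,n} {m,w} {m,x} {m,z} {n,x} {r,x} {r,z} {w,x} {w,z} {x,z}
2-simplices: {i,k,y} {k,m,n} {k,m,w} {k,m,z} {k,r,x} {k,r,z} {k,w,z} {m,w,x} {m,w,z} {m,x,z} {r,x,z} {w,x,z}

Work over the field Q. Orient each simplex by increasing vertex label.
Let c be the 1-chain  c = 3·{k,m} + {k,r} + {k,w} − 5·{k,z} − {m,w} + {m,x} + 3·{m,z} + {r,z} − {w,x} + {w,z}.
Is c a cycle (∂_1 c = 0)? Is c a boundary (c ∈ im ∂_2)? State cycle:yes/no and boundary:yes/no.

n_0=10 n_1=20 n_2=12  [Q]
∂1: piv[ik,iy,iz,km,kn,kr,kw,kx] rk=8  ker:ky,kz,mn,mw,mx,mz,nx,rx,rz,wx,wz,xz
∂2: piv[iky,kmn,kmw,kmz,krx,krz,kwz,mwx,mxz,rxz] rk=10  ker:mwz,wxz
∂1c = 0
c vs im∂2: reduces to 0 ⇒ boundary

cycle:yes boundary:yes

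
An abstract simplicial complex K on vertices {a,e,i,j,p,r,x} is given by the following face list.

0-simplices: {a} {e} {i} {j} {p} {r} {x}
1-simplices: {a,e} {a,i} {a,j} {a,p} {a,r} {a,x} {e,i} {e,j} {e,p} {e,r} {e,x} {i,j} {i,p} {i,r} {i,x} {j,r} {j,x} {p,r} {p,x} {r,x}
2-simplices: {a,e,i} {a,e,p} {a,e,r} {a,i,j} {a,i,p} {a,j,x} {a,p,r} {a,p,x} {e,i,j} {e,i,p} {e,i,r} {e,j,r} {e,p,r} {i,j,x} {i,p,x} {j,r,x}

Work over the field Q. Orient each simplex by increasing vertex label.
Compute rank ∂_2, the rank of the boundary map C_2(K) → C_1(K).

n_0=7 n_1=20 n_2=16  [Q]
∂1: piv[ae,ai,aj,ap,ar,ax] rk=6  ker:ei,ej,ep,er,ex,ij,ip,ir,ix,jr,jx,pr,px,rx
∂2: piv[aei,aep,aer,aij,aip,ajx,apr,apx,eij,eir,ejr,ijx,jrx] rk=13  ker:eip,epr,ipx
rk∂_2=13

rank∂_2=13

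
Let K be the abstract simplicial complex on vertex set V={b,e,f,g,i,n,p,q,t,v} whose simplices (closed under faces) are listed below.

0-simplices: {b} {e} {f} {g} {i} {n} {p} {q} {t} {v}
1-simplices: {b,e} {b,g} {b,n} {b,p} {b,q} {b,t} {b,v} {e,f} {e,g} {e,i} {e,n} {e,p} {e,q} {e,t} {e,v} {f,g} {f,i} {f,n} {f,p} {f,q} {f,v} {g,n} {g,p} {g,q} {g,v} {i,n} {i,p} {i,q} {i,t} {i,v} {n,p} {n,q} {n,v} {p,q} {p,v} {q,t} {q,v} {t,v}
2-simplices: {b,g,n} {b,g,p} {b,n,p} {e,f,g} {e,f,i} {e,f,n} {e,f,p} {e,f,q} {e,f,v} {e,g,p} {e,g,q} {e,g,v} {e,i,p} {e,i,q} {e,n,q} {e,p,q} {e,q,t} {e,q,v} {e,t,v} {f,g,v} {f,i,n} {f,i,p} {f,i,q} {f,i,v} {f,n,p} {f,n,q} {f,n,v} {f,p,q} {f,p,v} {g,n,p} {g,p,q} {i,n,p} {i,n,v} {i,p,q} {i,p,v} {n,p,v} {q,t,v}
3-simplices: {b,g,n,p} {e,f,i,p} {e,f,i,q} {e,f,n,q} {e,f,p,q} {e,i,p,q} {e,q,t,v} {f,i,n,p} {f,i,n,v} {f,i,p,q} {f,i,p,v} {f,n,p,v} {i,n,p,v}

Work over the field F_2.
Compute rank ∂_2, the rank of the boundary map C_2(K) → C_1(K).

rank∂_2=24

n_0=10 n_1=38 n_2=37 n_3=13  [Z2]
∂1: piv[be,bg,bn,bp,bq,bt,bv,ef,ei] rk=9  ker:eg,en,ep,eq,et,ev,fg,fi,fn,fp,fq,fv,gn,gp,gq,gv,in,ip,iq,it,iv,np,nq,nv,pq,pv,qt,qv,tv
∂2: piv[bgn,bgp,bnp,efg,efi,efn,efp,efq,efv,egp,egq,egv,eip,eiq,enq,epq,eqt,eqv,etv,fin,fiv,fnp,fnv,fpv] rk=24  ker:fgv,fip,fiq,fnq,fpq,gnp,gpq,inp,inv,ipq,ipv,npv,qtv
∂3: piv[bgnp,efip,efiq,efnq,efpq,eipq,eqtv,finp,finv,fipv,fnpv] rk=11  ker:fipq,inpv
rk∂_2=24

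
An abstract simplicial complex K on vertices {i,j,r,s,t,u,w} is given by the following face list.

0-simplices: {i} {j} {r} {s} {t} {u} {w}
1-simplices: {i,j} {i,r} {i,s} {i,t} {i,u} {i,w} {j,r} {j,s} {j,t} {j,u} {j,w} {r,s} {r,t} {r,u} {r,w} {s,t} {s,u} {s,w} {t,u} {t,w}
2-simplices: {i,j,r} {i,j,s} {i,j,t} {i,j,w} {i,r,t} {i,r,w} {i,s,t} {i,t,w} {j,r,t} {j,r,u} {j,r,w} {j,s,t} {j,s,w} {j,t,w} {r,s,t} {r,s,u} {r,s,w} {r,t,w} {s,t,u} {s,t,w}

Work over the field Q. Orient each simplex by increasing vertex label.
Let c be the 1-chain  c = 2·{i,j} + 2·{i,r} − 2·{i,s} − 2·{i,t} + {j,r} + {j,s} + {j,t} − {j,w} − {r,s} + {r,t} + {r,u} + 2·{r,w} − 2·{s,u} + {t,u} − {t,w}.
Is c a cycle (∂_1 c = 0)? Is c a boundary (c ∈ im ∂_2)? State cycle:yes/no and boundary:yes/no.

cycle:yes boundary:yes

n_0=7 n_1=20 n_2=20  [Q]
∂1: piv[ij,ir,is,it,iu,iw] rk=6  ker:jr,js,jt,ju,jw,rs,rt,ru,rw,st,su,sw,tu,tw
∂2: piv[ijr,ijs,ijt,ijw,irt,irw,ist,itw,jru,jsw,rst,rsu,stu] rk=13  ker:jrt,jrw,jst,jtw,rsw,rtw,stw
∂1c = 0
c vs im∂2: reduces to 0 ⇒ boundary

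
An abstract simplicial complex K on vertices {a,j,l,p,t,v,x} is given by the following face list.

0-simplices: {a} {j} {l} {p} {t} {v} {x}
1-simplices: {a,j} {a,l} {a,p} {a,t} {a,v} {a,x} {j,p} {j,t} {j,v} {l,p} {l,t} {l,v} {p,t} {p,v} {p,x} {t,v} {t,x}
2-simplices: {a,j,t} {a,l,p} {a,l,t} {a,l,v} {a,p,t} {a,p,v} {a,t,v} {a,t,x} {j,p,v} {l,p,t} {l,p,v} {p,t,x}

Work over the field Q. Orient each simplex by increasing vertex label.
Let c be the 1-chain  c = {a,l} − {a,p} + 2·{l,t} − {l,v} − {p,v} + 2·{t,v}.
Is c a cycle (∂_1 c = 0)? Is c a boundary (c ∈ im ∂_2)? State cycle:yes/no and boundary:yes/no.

n_0=7 n_1=17 n_2=12  [Q]
∂1: piv[aj,al,ap,at,av,ax] rk=6  ker:jp,jt,jv,lp,lt,lv,pt,pv,px,tv,tx
∂2: piv[ajt,alp,alt,alv,apt,apv,atv,atx,jpv,ptx] rk=10  ker:lpt,lpv
∂1c = 0
c vs im∂2: reduces to 0 ⇒ boundary

cycle:yes boundary:yes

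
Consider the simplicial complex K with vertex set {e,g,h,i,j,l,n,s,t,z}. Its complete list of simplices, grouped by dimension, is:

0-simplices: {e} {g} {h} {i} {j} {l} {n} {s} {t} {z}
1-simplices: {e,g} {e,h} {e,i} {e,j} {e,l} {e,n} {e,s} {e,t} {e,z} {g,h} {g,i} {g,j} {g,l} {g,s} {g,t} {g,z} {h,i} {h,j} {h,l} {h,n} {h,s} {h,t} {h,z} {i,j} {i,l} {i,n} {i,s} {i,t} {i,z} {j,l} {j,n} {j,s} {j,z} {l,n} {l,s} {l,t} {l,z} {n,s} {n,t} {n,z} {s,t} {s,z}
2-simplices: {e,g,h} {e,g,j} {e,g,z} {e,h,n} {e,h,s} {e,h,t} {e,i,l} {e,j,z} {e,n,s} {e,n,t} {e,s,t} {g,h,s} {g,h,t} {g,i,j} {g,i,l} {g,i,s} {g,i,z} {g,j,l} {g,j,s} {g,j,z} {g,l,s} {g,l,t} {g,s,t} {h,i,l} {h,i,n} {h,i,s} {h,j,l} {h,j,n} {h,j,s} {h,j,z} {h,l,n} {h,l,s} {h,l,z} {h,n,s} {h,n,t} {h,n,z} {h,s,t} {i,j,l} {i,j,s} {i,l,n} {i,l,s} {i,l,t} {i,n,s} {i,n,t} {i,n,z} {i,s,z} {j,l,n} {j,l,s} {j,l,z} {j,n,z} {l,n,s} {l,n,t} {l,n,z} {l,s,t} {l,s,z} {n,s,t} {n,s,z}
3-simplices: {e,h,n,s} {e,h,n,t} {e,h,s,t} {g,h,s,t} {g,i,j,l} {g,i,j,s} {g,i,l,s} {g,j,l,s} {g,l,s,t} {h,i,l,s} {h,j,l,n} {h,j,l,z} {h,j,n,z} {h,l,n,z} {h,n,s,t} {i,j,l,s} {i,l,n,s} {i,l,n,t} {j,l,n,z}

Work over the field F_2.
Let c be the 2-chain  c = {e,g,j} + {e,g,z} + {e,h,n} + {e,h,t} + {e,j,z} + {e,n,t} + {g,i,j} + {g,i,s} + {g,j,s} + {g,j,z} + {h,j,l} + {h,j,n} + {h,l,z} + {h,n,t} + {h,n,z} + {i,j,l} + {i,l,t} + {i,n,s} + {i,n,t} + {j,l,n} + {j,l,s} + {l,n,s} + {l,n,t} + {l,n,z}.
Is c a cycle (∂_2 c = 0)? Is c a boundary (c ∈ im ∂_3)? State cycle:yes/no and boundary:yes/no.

cycle:yes boundary:no

n_0=10 n_1=42 n_2=57 n_3=19  [Z2]
∂1: piv[eg,eh,ei,ej,el,en,es,et,ez] rk=9  ker:gh,gi,gj,gl,gs,gt,gz,hi,hj,hl,hn,hs,ht,hz,ij,il,in,is,it,iz,jl,jn,js,jz,ln,ls,lt,lz,ns,nt,nz,st,sz
∂2: piv[egh,egj,egz,ehn,ehs,eht,eil,ejz,ens,ent,est,ghs,ght,gij,gil,gis,giz,gjl,gjs,gls,glt,hil,hin,his,hjl,hjn,hjz,hln,hlz,hnz,ilt,isz] rk=32  ker:gjz,gst,hjs,hls,hns,hnt,hst,ijl,ijs,iln,ils,ins,int,inz,jln,jls,jlz,jnz,lns,lnt,lnz,lst,lsz,nst,nsz
∂3: piv[ehns,ehnt,ehst,ghst,gijl,gijs,gils,gjls,glst,hils,hjln,hjlz,hjnz,hlnz,hnst,ilns,ilnt] rk=17  ker:ijls,jlnz
∂2c = 0
c vs im∂3: residual ≠ 0 ⇒ not boundary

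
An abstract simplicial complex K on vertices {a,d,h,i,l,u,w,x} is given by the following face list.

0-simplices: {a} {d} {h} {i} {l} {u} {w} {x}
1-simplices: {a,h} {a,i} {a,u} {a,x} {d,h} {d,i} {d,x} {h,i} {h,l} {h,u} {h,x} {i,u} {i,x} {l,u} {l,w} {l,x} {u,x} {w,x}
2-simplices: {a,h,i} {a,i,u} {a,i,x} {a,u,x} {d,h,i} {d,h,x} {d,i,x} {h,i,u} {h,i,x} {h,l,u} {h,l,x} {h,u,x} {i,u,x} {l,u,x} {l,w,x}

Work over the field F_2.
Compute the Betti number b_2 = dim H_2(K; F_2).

n_0=8 n_1=18 n_2=15  [Z2]
∂1: piv[ah,ai,au,ax,dh,hl,lw] rk=7  ker:di,dx,hi,hu,hx,iu,ix,lu,lx,ux,wx
∂2: piv[ahi,aiu,aix,aux,dhi,dhx,dix,hiu,hlu,hlx,lwx] rk=11  ker:hix,hux,iux,lux
b_2=(15−11)−0=4

b_2=4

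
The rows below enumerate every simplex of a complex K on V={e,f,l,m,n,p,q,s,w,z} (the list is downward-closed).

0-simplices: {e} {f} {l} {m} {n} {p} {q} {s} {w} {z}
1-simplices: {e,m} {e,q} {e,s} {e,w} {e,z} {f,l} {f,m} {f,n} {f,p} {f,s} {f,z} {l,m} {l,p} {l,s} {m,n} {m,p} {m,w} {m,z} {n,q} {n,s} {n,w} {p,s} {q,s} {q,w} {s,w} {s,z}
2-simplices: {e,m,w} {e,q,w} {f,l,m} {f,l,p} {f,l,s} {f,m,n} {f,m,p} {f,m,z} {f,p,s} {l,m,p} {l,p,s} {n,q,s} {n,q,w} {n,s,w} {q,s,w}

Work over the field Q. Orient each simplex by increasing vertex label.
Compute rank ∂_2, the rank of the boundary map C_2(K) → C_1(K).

n_0=10 n_1=26 n_2=15  [Q]
∂1: piv[em,eq,es,ew,ez,fl,fm,fn,fp] rk=9  ker:fs,fz,lm,lp,ls,mn,mp,mw,mz,nq,ns,nw,ps,qs,qw,sw,sz
∂2: piv[emw,eqw,flm,flp,fls,fmn,fmp,fmz,fps,nqs,nqw,nsw] rk=12  ker:lmp,lps,qsw
rk∂_2=12

rank∂_2=12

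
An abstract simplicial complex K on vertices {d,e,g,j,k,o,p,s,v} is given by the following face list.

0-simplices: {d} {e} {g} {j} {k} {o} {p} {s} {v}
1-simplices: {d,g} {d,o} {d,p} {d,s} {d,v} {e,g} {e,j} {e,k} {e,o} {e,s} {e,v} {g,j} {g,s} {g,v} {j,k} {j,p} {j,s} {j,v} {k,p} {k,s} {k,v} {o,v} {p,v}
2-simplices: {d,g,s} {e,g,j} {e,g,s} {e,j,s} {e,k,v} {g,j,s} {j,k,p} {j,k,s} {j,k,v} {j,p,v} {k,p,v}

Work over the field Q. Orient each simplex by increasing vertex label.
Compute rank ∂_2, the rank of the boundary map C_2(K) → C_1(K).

n_0=9 n_1=23 n_2=11  [Q]
∂1: piv[dg,do,dp,ds,dv,eg,ej,ek] rk=8  ker:eo,es,ev,gj,gs,gv,jk,jp,js,jv,kp,ks,kv,ov,pv
∂2: piv[dgs,egj,egs,ejs,ekv,jkp,jks,jkv,jpv] rk=9  ker:gjs,kpv
rk∂_2=9

rank∂_2=9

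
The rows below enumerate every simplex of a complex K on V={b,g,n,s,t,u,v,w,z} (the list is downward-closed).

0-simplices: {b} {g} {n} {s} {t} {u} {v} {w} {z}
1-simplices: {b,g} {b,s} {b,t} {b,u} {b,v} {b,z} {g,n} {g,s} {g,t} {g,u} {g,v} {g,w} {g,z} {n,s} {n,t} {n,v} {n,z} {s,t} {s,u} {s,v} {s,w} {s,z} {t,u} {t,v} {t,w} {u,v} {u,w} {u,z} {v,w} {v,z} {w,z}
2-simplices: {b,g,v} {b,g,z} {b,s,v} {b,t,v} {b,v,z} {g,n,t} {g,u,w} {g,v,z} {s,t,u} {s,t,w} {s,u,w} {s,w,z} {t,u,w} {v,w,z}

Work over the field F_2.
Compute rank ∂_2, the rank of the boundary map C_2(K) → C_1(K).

rank∂_2=12

n_0=9 n_1=31 n_2=14  [Z2]
∂1: piv[bg,bs,bt,bu,bv,bz,gn,gw] rk=8  ker:gs,gt,gu,gv,gz,ns,nt,nv,nz,st,su,sv,sw,sz,tu,tv,tw,uv,uw,uz,vw,vz,wz
∂2: piv[bgv,bgz,bsv,btv,bvz,gnt,guw,stu,stw,suw,swz,vwz] rk=12  ker:gvz,tuw
rk∂_2=12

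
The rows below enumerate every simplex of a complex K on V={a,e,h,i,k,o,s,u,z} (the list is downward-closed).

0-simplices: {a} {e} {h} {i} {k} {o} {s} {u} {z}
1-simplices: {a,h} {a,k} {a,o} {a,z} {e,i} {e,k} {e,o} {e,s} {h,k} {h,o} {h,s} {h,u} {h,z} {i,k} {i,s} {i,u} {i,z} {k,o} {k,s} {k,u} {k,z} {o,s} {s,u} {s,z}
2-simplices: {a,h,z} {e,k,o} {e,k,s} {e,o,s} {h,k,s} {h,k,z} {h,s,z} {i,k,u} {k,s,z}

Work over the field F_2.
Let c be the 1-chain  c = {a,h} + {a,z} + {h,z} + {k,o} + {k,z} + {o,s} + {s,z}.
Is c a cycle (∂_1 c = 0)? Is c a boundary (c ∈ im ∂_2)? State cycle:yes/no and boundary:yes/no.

n_0=9 n_1=24 n_2=9  [Z2]
∂1: piv[ah,ak,ao,az,ei,ek,es,hu] rk=8  ker:eo,hk,ho,hs,hz,ik,is,iu,iz,ko,ks,ku,kz,os,su,sz
∂2: piv[ahz,eko,eks,eos,hks,hkz,hsz,iku] rk=8  ker:ksz
∂1c = 0
c vs im∂2: reduces to 0 ⇒ boundary

cycle:yes boundary:yes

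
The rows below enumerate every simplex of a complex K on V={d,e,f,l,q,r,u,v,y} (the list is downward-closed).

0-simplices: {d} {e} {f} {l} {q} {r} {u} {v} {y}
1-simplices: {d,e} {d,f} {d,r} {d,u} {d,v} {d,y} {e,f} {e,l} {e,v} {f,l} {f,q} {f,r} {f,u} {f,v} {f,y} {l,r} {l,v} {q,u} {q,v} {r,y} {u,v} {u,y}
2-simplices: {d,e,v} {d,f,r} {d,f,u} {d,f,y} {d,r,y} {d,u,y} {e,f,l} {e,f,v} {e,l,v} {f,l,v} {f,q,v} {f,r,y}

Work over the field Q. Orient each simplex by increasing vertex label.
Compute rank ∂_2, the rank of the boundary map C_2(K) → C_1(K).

rank∂_2=10

n_0=9 n_1=22 n_2=12  [Q]
∂1: piv[de,df,dr,du,dv,dy,el,fq] rk=8  ker:ef,ev,fl,fr,fu,fv,fy,lr,lv,qu,qv,ry,uv,uy
∂2: piv[dev,dfr,dfu,dfy,dry,duy,efl,efv,elv,fqv] rk=10  ker:flv,fry
rk∂_2=10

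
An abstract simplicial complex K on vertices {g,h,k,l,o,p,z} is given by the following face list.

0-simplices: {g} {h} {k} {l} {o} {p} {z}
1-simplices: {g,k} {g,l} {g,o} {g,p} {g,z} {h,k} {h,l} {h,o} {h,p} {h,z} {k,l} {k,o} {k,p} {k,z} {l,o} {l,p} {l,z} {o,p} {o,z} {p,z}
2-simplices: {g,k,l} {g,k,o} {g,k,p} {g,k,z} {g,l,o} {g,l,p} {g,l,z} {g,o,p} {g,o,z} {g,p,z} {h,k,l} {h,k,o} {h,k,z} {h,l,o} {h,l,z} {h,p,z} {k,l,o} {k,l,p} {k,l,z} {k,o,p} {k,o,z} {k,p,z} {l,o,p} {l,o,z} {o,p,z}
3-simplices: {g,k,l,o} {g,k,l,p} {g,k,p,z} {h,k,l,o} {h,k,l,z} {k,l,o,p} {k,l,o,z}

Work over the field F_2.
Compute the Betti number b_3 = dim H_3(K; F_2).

b_3=0

n_0=7 n_1=20 n_2=25 n_3=7  [Z2]
∂1: piv[gk,gl,go,gp,gz,hk] rk=6  ker:hl,ho,hp,hz,kl,ko,kp,kz,lo,lp,lz,op,oz,pz
∂2: piv[gkl,gko,gkp,gkz,glo,glp,glz,gop,goz,gpz,hkl,hko,hkz,hpz] rk=14  ker:hlo,hlz,klo,klp,klz,kop,koz,kpz,lop,loz,opz
∂3: piv[gklo,gklp,gkpz,hklo,hklz,klop,kloz] rk=7
b_3=(7−7)−0=0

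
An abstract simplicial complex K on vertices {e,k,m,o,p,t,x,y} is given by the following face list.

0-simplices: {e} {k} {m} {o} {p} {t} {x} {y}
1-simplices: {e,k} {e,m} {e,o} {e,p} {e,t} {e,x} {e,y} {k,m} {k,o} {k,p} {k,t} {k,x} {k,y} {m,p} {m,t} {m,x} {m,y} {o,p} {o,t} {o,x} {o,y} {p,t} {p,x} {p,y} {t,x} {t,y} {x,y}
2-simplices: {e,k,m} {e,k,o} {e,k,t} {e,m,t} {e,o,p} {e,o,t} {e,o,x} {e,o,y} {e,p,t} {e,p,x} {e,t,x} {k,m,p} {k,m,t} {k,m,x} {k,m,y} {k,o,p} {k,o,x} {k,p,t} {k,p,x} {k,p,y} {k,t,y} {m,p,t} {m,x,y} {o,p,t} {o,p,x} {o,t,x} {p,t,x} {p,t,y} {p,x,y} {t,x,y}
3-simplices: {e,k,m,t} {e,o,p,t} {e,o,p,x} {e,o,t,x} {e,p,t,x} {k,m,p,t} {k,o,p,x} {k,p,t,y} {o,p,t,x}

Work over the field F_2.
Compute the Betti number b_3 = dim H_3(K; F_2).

b_3=1

n_0=8 n_1=27 n_2=30 n_3=9  [Z2]
∂1: piv[ek,em,eo,ep,et,ex,ey] rk=7  ker:km,ko,kp,kt,kx,ky,mp,mt,mx,my,op,ot,ox,oy,pt,px,py,tx,ty,xy
∂2: piv[ekm,eko,ekt,emt,eop,eot,eox,eoy,ept,epx,etx,kmp,kmx,kmy,kop,kox,kpy,kty,mxy] rk=19  ker:kmt,kpt,kpx,mpt,opt,opx,otx,ptx,pty,pxy,txy
∂3: piv[ekmt,eopt,eopx,eotx,eptx,kmpt,kopx,kpty] rk=8  ker:optx
b_3=(9−8)−0=1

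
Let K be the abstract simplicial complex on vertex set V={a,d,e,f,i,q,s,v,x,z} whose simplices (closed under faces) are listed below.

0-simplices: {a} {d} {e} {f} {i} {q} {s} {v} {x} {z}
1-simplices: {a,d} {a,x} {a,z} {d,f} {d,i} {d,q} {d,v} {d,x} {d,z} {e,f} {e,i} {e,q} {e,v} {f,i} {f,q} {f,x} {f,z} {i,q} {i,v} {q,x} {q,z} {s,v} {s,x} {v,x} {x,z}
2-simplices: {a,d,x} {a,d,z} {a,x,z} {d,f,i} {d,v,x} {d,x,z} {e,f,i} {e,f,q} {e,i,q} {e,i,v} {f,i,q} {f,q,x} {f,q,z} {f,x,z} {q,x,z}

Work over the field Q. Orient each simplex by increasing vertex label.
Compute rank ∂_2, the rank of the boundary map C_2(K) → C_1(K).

rank∂_2=12

n_0=10 n_1=25 n_2=15  [Q]
∂1: piv[ad,ax,az,df,di,dq,dv,ef,sv] rk=9  ker:dx,dz,ei,eq,ev,fi,fq,fx,fz,iq,iv,qx,qz,sx,vx,xz
∂2: piv[adx,adz,axz,dfi,dvx,efi,efq,eiq,eiv,fqx,fqz,fxz] rk=12  ker:dxz,fiq,qxz
rk∂_2=12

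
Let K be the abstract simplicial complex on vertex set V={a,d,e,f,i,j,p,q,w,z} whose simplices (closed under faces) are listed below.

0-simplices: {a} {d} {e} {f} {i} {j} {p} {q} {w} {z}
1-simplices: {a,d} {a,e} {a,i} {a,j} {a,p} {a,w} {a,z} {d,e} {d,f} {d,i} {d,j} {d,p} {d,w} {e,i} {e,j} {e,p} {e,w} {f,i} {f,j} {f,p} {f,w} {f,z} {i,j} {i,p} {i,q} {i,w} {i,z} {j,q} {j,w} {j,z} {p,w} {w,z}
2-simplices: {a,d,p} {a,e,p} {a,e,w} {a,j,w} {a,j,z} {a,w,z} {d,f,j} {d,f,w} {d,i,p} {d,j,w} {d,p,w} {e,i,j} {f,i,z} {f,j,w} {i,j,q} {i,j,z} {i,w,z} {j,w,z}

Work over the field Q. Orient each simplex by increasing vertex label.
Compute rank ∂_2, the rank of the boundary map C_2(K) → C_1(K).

rank∂_2=16

n_0=10 n_1=32 n_2=18  [Q]
∂1: piv[ad,ae,ai,aj,ap,aw,az,df,iq] rk=9  ker:de,di,dj,dp,dw,ei,ej,ep,ew,fi,fj,fp,fw,fz,ij,ip,iw,iz,jq,jw,jz,pw,wz
∂2: piv[adp,aep,aew,ajw,ajz,awz,dfj,dfw,dip,djw,dpw,eij,fiz,ijq,ijz,iwz] rk=16  ker:fjw,jwz
rk∂_2=16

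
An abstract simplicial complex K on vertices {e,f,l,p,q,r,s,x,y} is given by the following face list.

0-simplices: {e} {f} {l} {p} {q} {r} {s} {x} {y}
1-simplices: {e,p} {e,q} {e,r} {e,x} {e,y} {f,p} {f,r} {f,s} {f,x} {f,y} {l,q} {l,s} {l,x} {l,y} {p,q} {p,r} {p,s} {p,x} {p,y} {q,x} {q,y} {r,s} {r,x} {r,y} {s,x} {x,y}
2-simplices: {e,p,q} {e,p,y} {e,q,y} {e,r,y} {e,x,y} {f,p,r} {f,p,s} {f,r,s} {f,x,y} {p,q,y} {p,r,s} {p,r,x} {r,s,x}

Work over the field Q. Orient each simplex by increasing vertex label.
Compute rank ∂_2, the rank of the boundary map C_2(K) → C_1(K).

rank∂_2=11

n_0=9 n_1=26 n_2=13  [Q]
∂1: piv[ep,eq,er,ex,ey,fp,fs,lq] rk=8  ker:fr,fx,fy,ls,lx,ly,pq,pr,ps,px,py,qx,qy,rs,rx,ry,sx,xy
∂2: piv[epq,epy,eqy,ery,exy,fpr,fps,frs,fxy,prx,rsx] rk=11  ker:pqy,prs
rk∂_2=11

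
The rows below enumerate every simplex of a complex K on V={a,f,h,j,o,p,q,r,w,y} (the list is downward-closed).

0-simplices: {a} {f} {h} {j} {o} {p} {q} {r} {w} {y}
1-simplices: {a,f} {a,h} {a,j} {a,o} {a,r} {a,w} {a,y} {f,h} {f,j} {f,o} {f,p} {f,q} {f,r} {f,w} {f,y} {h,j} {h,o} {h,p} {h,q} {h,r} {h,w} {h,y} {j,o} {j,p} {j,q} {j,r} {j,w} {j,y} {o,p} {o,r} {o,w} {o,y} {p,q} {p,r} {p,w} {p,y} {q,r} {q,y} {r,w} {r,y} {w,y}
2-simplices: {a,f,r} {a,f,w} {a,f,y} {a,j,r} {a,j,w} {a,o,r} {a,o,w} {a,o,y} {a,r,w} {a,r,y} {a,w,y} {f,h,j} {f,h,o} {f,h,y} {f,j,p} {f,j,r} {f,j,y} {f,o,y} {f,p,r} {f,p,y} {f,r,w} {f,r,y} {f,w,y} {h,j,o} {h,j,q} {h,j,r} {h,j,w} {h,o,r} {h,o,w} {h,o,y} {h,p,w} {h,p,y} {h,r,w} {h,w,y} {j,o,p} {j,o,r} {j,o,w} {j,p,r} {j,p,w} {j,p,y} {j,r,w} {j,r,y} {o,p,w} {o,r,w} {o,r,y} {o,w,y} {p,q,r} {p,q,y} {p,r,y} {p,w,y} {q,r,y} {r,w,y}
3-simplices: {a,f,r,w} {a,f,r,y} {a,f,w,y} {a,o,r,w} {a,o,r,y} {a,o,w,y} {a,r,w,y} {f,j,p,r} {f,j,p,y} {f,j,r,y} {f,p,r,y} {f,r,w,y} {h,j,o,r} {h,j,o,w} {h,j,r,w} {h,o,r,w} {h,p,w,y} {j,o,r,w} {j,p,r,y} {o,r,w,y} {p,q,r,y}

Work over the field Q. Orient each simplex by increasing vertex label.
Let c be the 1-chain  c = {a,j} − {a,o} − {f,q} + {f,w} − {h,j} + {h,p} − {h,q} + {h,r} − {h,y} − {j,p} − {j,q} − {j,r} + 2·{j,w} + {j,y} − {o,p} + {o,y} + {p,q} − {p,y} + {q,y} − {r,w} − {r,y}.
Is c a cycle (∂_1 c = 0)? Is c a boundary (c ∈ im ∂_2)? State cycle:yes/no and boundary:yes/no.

n_0=10 n_1=41 n_2=52 n_3=21  [Q]
∂1: piv[af,ah,aj,ao,ar,aw,ay,fp,fq] rk=9  ker:fh,fj,fo,fr,fw,fy,hj,ho,hp,hq,hr,hw,hy,jo,jp,jq,jr,jw,jy,op,or,ow,oy,pq,pr,pw,py,qr,qy,rw,ry,wy
∂2: piv[afr,afw,afy,ajr,ajw,aor,aow,aoy,arw,ary,awy,fhj,fho,fhy,fjp,fjr,fjy,foy,fpr,fpy,hjo,hjq,hjr,hjw,hpw,hpy,jop,pqr,pqy] rk=29  ker:frw,fry,fwy,hor,how,hoy,hrw,hwy,jor,jow,jpr,jpw,jpy,jrw,jry,opw,orw,ory,owy,pry,pwy,qry,rwy
∂3: piv[afrw,afry,afwy,aorw,aory,aowy,arwy,fjpr,fjpy,fjry,fpry,hjor,hjow,hjrw,horw,hpwy,pqry] rk=17  ker:frwy,jorw,jpry,orwy
∂1c = {h} − {o} − {p} − 3·{q} + 2·{r} + 2·{w}

cycle:no boundary:no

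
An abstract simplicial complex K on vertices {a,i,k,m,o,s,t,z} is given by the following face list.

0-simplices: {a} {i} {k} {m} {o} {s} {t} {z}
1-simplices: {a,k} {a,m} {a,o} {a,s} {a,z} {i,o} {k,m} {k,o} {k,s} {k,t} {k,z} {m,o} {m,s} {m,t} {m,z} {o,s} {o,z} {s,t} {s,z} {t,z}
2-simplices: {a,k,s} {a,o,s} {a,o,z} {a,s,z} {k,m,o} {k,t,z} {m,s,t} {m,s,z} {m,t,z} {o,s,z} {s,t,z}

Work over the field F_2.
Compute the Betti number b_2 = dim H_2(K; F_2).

n_0=8 n_1=20 n_2=11  [Z2]
∂1: piv[ak,am,ao,as,az,io,kt] rk=7  ker:km,ko,ks,kz,mo,ms,mt,mz,os,oz,st,sz,tz
∂2: piv[aks,aos,aoz,asz,kmo,ktz,mst,msz,mtz] rk=9  ker:osz,stz
b_2=(11−9)−0=2

b_2=2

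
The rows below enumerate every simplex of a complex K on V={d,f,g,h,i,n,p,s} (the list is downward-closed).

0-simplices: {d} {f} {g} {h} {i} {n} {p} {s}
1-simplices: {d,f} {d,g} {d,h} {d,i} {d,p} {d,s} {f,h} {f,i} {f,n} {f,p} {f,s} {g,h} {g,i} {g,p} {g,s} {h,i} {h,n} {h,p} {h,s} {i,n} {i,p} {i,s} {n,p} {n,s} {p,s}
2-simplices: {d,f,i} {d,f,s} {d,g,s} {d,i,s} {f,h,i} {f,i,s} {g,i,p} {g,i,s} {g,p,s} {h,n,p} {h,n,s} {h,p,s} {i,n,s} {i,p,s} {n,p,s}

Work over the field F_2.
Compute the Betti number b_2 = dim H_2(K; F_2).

n_0=8 n_1=25 n_2=15  [Z2]
∂1: piv[df,dg,dh,di,dp,ds,fn] rk=7  ker:fh,fi,fp,fs,gh,gi,gp,gs,hi,hn,hp,hs,in,ip,is,np,ns,ps
∂2: piv[dfi,dfs,dgs,dis,fhi,gip,gis,gps,hnp,hns,hps,ins] rk=12  ker:fis,ips,nps
b_2=(15−12)−0=3

b_2=3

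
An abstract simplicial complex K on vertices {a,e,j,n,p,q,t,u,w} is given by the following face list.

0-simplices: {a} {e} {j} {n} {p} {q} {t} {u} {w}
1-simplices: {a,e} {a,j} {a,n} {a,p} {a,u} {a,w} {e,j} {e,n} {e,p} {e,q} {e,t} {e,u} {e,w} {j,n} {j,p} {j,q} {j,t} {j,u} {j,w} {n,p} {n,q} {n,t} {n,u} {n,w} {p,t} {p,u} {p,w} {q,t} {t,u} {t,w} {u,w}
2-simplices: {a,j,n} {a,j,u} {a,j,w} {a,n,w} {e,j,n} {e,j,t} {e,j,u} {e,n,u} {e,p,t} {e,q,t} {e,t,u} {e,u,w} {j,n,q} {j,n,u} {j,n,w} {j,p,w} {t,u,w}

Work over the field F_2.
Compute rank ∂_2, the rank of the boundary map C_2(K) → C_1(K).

n_0=9 n_1=31 n_2=17  [Z2]
∂1: piv[ae,aj,an,ap,au,aw,eq,et] rk=8  ker:ej,en,ep,eu,ew,jn,jp,jq,jt,ju,jw,np,nq,nt,nu,nw,pt,pu,pw,qt,tu,tw,uw
∂2: piv[ajn,aju,ajw,anw,ejn,ejt,eju,enu,ept,eqt,etu,euw,jnq,jpw,tuw] rk=15  ker:jnu,jnw
rk∂_2=15

rank∂_2=15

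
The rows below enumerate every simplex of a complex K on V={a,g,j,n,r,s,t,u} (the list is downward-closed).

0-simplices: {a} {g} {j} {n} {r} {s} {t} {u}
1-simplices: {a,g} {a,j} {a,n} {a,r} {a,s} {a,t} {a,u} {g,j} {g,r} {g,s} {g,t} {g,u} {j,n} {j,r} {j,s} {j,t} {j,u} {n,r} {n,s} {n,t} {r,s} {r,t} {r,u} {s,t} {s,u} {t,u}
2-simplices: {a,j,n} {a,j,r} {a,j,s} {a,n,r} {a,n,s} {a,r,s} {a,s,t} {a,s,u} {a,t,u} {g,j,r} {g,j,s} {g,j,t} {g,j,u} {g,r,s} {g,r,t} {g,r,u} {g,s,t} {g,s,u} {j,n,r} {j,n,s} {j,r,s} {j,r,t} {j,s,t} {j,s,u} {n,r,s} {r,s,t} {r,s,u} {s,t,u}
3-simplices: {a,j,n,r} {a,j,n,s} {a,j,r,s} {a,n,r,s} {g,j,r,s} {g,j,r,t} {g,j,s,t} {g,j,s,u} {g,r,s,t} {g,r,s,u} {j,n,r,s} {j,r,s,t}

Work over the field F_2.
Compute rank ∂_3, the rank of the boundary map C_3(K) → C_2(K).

rank∂_3=10

n_0=8 n_1=26 n_2=28 n_3=12  [Z2]
∂1: piv[ag,aj,an,ar,as,at,au] rk=7  ker:gj,gr,gs,gt,gu,jn,jr,js,jt,ju,nr,ns,nt,rs,rt,ru,st,su,tu
∂2: piv[ajn,ajr,ajs,anr,ans,ars,ast,asu,atu,gjr,gjs,gjt,gju,grt,gru,gst,gsu] rk=17  ker:grs,jnr,jns,jrs,jrt,jst,jsu,nrs,rst,rsu,stu
∂3: piv[ajnr,ajns,ajrs,anrs,gjrs,gjrt,gjst,gjsu,grst,grsu] rk=10  ker:jnrs,jrst
rk∂_3=10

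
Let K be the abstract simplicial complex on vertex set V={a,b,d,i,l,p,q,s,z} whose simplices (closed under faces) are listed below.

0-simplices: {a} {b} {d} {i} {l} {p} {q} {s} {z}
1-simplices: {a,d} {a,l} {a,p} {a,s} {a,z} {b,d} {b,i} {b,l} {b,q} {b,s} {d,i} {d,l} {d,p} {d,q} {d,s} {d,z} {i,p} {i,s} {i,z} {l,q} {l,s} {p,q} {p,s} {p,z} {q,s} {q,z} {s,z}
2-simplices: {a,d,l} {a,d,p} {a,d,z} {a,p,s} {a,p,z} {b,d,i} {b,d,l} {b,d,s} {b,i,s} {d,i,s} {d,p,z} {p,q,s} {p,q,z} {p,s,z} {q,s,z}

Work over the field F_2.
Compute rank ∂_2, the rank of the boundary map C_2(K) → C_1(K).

rank∂_2=12

n_0=9 n_1=27 n_2=15  [Z2]
∂1: piv[ad,al,ap,as,az,bd,bi,bq] rk=8  ker:bl,bs,di,dl,dp,dq,ds,dz,ip,is,iz,lq,ls,pq,ps,pz,qs,qz,sz
∂2: piv[adl,adp,adz,aps,apz,bdi,bdl,bds,bis,pqs,pqz,psz] rk=12  ker:dis,dpz,qsz
rk∂_2=12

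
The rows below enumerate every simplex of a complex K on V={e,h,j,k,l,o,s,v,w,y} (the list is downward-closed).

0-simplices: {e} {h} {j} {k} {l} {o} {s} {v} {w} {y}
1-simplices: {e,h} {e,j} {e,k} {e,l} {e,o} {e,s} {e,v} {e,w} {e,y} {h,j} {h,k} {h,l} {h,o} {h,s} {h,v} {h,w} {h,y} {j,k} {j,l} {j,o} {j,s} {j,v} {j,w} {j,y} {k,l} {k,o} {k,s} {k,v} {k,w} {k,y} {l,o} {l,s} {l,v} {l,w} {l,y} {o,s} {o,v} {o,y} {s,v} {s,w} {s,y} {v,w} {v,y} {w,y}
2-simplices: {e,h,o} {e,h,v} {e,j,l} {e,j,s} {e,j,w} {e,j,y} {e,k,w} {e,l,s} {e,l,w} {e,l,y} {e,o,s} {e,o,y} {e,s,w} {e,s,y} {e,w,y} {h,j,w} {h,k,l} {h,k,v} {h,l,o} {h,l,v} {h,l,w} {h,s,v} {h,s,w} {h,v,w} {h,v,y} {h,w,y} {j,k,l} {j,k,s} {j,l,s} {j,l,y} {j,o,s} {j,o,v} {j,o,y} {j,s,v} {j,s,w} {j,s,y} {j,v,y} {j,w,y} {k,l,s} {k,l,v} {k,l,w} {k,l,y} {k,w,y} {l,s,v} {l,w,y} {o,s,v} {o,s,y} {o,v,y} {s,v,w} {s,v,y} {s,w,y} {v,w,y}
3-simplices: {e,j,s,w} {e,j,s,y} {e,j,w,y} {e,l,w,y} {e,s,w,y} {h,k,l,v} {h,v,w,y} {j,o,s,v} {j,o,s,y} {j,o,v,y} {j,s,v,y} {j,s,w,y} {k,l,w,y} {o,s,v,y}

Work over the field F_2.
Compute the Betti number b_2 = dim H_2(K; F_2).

b_2=7

n_0=10 n_1=44 n_2=52 n_3=14  [Z2]
∂1: piv[eh,ej,ek,el,eo,es,ev,ew,ey] rk=9  ker:hj,hk,hl,ho,hs,hv,hw,hy,jk,jl,jo,js,jv,jw,jy,kl,ko,ks,kv,kw,ky,lo,ls,lv,lw,ly,os,ov,oy,sv,sw,sy,vw,vy,wy
∂2: piv[eho,ehv,ejl,ejs,ejw,ejy,ekw,els,elw,ely,eos,eoy,esw,esy,ewy,hjw,hkl,hkv,hlo,hlv,hlw,hsv,hsw,hvw,hvy,hwy,jkl,jks,jos,jov,jsv,klw,kly] rk=33  ker:jls,jly,joy,jsw,jsy,jvy,jwy,kls,klv,kwy,lsv,lwy,osv,osy,ovy,svw,svy,swy,vwy
∂3: piv[ejsw,ejsy,ejwy,elwy,eswy,hklv,hvwy,josv,josy,jovy,jsvy,klwy] rk=12  ker:jswy,osvy
b_2=(52−33)−12=7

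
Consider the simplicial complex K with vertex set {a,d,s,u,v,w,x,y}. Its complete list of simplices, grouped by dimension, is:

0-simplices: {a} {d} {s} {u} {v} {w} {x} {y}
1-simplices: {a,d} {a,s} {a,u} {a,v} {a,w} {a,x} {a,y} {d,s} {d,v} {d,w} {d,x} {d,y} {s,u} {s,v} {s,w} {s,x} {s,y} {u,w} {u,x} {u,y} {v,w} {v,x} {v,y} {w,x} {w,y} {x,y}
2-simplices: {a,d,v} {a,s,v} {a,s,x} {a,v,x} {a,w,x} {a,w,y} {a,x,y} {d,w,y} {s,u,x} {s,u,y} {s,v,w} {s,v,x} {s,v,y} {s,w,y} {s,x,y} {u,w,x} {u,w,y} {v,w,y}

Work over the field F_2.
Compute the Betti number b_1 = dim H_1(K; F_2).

b_1=4

n_0=8 n_1=26 n_2=18  [Z2]
∂1: piv[ad,as,au,av,aw,ax,ay] rk=7  ker:ds,dv,dw,dx,dy,su,sv,sw,sx,sy,uw,ux,uy,vw,vx,vy,wx,wy,xy
∂2: piv[adv,asv,asx,avx,awx,awy,axy,dwy,sux,suy,svw,svy,swy,sxy,uwx] rk=15  ker:svx,uwy,vwy
b_1=(26−7)−15=4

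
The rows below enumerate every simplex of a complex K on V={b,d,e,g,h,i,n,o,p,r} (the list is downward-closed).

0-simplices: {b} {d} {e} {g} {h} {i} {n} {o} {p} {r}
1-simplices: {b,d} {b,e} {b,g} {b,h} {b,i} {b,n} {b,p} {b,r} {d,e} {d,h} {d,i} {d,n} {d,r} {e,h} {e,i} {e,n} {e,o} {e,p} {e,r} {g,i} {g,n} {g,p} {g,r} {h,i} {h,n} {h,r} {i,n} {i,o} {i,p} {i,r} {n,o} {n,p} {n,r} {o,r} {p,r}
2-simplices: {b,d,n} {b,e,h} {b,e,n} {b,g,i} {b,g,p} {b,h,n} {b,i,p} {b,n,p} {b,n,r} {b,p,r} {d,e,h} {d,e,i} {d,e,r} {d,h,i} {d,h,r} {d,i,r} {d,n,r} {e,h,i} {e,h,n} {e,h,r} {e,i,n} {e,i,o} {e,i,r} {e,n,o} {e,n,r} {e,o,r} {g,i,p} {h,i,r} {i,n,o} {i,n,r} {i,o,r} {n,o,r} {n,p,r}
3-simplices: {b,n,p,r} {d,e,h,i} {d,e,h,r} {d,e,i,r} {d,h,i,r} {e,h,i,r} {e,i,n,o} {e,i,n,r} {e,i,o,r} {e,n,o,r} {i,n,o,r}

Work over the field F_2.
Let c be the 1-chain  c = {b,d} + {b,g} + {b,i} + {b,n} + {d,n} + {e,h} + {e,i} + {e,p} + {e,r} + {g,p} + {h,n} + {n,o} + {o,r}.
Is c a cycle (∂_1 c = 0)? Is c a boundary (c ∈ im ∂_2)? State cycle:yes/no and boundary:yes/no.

n_0=10 n_1=35 n_2=33 n_3=11  [Z2]
∂1: piv[bd,be,bg,bh,bi,bn,bp,br,eo] rk=9  ker:de,dh,di,dn,dr,eh,ei,en,ep,er,gi,gn,gp,gr,hi,hn,hr,in,io,ip,ir,no,np,nr,or,pr
∂2: piv[bdn,beh,ben,bgi,bgp,bhn,bip,bnp,bnr,bpr,deh,dei,der,dhi,dhr,dir,dnr,ein,eio,eno,enr,eor] rk=22  ker:ehi,ehn,ehr,eir,gip,hir,ino,inr,ior,nor,npr
∂3: piv[bnpr,dehi,dehr,deir,dhir,eino,einr,eior,enor] rk=9  ker:ehir,inor
∂1c = 0
c vs im∂2: residual ≠ 0 ⇒ not boundary

cycle:yes boundary:no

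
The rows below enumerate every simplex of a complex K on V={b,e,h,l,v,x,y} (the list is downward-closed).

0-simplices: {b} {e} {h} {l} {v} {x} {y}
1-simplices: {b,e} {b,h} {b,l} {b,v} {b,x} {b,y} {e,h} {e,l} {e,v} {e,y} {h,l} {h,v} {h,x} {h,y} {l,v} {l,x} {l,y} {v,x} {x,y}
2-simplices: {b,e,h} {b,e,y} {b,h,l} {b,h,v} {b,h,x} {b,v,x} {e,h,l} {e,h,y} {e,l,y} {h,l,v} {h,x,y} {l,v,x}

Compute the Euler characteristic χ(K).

χ(K)=0

n_0=7 n_1=19 n_2=12
χ=+7−19+12=0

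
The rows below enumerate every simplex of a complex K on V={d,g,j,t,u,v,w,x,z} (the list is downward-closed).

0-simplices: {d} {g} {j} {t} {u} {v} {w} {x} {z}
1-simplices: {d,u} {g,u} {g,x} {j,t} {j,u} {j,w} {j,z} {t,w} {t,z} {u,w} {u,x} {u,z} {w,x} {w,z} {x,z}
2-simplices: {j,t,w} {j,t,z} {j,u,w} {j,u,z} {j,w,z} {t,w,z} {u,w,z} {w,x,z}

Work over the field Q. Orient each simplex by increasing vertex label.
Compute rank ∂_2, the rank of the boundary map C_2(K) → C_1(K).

n_0=9 n_1=15 n_2=8  [Q]
∂1: piv[du,gu,gx,jt,ju,jw,jz] rk=7  ker:tw,tz,uw,ux,uz,wx,wz,xz
∂2: piv[jtw,jtz,juw,juz,jwz,wxz] rk=6  ker:twz,uwz
rk∂_2=6

rank∂_2=6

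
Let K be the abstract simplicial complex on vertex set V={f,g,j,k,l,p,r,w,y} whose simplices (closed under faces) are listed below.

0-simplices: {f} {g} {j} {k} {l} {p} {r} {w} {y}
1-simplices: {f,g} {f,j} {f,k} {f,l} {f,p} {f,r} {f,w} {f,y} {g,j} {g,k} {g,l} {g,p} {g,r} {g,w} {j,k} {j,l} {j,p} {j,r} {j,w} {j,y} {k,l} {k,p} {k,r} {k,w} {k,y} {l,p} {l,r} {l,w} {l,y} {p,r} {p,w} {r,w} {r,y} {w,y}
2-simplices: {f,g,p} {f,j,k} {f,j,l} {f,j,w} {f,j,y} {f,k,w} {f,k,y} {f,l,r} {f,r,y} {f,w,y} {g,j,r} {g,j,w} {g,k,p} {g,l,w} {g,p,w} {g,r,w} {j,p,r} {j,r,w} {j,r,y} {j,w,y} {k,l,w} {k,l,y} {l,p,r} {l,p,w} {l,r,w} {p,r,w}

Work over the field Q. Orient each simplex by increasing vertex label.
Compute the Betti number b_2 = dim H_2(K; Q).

n_0=9 n_1=34 n_2=26  [Q]
∂1: piv[fg,fj,fk,fl,fp,fr,fw,fy] rk=8  ker:gj,gk,gl,gp,gr,gw,jk,jl,jp,jr,jw,jy,kl,kp,kr,kw,ky,lp,lr,lw,ly,pr,pw,rw,ry,wy
∂2: piv[fgp,fjk,fjl,fjw,fjy,fkw,fky,flr,fry,fwy,gjr,gjw,gkp,glw,gpw,grw,jpr,jry,klw,kly,lpr,lpw,lrw] rk=23  ker:jrw,jwy,prw
b_2=(26−23)−0=3

b_2=3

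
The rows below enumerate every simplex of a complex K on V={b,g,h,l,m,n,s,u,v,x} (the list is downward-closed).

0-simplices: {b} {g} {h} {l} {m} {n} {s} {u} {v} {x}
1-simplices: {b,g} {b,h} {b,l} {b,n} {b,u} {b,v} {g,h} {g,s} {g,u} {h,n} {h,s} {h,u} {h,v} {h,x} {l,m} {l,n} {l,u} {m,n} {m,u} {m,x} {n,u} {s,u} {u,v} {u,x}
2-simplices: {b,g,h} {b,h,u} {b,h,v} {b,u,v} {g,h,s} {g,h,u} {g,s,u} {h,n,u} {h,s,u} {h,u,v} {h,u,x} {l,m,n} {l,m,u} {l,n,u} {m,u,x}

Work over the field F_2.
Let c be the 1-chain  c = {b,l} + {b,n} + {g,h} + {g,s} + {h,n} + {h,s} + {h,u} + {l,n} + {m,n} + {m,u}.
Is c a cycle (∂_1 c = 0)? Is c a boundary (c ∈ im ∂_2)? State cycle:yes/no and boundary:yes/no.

cycle:yes boundary:no

n_0=10 n_1=24 n_2=15  [Z2]
∂1: piv[bg,bh,bl,bn,bu,bv,gs,hx,lm] rk=9  ker:gh,gu,hn,hs,hu,hv,ln,lu,mn,mu,mx,nu,su,uv,ux
∂2: piv[bgh,bhu,bhv,buv,ghs,ghu,gsu,hnu,hux,lmn,lmu,lnu,mux] rk=13  ker:hsu,huv
∂1c = 0
c vs im∂2: residual ≠ 0 ⇒ not boundary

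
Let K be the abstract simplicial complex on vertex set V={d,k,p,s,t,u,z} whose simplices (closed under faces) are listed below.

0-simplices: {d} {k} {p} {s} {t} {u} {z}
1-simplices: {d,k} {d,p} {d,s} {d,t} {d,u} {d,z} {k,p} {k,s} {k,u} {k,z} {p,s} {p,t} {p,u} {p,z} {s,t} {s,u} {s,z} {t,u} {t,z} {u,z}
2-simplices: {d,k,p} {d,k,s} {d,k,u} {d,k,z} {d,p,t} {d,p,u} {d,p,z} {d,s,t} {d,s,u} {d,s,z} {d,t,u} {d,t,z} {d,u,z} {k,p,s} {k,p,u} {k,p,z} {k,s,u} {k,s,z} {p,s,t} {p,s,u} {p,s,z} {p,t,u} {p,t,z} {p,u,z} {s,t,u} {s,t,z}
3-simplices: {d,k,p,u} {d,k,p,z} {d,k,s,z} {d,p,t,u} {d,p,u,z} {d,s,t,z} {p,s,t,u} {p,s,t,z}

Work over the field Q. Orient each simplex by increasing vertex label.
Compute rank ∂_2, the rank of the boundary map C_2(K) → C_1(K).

rank∂_2=14

n_0=7 n_1=20 n_2=26 n_3=8  [Q]
∂1: piv[dk,dp,ds,dt,du,dz] rk=6  ker:kp,ks,ku,kz,ps,pt,pu,pz,st,su,sz,tu,tz,uz
∂2: piv[dkp,dks,dku,dkz,dpt,dpu,dpz,dst,dsu,dsz,dtu,dtz,duz,kps] rk=14  ker:kpu,kpz,ksu,ksz,pst,psu,psz,ptu,ptz,puz,stu,stz
∂3: piv[dkpu,dkpz,dksz,dptu,dpuz,dstz,pstu,pstz] rk=8
rk∂_2=14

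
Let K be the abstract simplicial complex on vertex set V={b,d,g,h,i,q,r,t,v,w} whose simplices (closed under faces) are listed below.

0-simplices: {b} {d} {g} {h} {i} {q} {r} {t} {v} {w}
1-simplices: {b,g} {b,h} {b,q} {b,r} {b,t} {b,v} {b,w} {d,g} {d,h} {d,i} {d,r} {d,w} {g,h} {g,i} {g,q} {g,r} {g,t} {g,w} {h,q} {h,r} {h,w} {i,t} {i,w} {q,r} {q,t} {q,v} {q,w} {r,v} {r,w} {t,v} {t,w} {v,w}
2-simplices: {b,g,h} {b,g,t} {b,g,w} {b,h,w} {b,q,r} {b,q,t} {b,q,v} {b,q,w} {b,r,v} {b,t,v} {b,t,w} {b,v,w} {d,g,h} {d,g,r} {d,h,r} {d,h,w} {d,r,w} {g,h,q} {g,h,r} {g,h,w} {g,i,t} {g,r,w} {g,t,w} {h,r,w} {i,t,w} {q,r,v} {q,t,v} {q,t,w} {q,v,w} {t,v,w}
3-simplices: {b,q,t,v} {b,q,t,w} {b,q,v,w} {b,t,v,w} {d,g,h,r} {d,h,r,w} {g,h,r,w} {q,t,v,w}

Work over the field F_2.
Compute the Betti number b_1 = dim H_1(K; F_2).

n_0=10 n_1=32 n_2=30 n_3=8  [Z2]
∂1: piv[bg,bh,bq,br,bt,bv,bw,dg,di] rk=9  ker:dh,dr,dw,gh,gi,gq,gr,gt,gw,hq,hr,hw,it,iw,qr,qt,qv,qw,rv,rw,tv,tw,vw
∂2: piv[bgh,bgt,bgw,bhw,bqr,bqt,bqv,bqw,brv,btv,btw,bvw,dgh,dgr,dhr,dhw,drw,ghq,git,itw] rk=20  ker:ghr,ghw,grw,gtw,hrw,qrv,qtv,qtw,qvw,tvw
∂3: piv[bqtv,bqtw,bqvw,btvw,dghr,dhrw,ghrw] rk=7  ker:qtvw
b_1=(32−9)−20=3

b_1=3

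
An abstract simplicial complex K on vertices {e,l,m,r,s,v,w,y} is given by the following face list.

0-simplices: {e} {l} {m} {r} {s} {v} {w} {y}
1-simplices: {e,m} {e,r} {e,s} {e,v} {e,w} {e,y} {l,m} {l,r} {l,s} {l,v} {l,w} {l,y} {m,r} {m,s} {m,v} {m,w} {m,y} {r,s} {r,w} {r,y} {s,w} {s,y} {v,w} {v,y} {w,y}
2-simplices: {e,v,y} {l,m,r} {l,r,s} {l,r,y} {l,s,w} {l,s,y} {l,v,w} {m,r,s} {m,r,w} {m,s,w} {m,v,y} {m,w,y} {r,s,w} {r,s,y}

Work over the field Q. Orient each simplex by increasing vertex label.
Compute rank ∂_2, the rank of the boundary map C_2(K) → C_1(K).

rank∂_2=12

n_0=8 n_1=25 n_2=14  [Q]
∂1: piv[em,er,es,ev,ew,ey,lm] rk=7  ker:lr,ls,lv,lw,ly,mr,ms,mv,mw,my,rs,rw,ry,sw,sy,vw,vy,wy
∂2: piv[evy,lmr,lrs,lry,lsw,lsy,lvw,mrs,mrw,msw,mvy,mwy] rk=12  ker:rsw,rsy
rk∂_2=12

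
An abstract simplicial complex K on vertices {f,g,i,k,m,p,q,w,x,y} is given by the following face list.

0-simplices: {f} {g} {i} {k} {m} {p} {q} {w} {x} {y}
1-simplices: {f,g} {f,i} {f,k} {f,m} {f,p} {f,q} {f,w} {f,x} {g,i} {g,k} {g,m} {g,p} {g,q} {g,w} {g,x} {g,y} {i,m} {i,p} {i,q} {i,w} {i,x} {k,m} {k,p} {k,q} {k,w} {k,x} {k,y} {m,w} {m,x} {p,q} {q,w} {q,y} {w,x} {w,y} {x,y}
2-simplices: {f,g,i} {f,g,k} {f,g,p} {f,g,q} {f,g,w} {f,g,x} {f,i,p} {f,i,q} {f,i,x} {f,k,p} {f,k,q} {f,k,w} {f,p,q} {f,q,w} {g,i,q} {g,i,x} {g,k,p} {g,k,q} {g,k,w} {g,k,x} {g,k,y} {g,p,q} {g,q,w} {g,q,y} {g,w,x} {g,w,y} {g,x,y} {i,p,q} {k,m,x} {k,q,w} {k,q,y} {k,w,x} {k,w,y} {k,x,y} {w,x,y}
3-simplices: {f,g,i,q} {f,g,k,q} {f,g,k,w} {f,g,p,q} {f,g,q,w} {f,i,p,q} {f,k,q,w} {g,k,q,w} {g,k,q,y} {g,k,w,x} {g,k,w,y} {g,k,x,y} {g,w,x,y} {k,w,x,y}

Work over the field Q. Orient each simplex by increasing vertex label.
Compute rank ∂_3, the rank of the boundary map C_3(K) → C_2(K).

n_0=10 n_1=35 n_2=35 n_3=14  [Q]
∂1: piv[fg,fi,fk,fm,fp,fq,fw,fx,gy] rk=9  ker:gi,gk,gm,gp,gq,gw,gx,im,ip,iq,iw,ix,km,kp,kq,kw,kx,ky,mw,mx,pq,qw,qy,wx,wy,xy
∂2: piv[fgi,fgk,fgp,fgq,fgw,fgx,fip,fiq,fix,fkp,fkq,fkw,fpq,fqw,gkx,gky,gqy,gwx,gwy,gxy,kmx] rk=21  ker:giq,gix,gkp,gkq,gkw,gpq,gqw,ipq,kqw,kqy,kwx,kwy,kxy,wxy
∂3: piv[fgiq,fgkq,fgkw,fgpq,fgqw,fipq,fkqw,gkqy,gkwx,gkwy,gkxy,gwxy] rk=12  ker:gkqw,kwxy
rk∂_3=12

rank∂_3=12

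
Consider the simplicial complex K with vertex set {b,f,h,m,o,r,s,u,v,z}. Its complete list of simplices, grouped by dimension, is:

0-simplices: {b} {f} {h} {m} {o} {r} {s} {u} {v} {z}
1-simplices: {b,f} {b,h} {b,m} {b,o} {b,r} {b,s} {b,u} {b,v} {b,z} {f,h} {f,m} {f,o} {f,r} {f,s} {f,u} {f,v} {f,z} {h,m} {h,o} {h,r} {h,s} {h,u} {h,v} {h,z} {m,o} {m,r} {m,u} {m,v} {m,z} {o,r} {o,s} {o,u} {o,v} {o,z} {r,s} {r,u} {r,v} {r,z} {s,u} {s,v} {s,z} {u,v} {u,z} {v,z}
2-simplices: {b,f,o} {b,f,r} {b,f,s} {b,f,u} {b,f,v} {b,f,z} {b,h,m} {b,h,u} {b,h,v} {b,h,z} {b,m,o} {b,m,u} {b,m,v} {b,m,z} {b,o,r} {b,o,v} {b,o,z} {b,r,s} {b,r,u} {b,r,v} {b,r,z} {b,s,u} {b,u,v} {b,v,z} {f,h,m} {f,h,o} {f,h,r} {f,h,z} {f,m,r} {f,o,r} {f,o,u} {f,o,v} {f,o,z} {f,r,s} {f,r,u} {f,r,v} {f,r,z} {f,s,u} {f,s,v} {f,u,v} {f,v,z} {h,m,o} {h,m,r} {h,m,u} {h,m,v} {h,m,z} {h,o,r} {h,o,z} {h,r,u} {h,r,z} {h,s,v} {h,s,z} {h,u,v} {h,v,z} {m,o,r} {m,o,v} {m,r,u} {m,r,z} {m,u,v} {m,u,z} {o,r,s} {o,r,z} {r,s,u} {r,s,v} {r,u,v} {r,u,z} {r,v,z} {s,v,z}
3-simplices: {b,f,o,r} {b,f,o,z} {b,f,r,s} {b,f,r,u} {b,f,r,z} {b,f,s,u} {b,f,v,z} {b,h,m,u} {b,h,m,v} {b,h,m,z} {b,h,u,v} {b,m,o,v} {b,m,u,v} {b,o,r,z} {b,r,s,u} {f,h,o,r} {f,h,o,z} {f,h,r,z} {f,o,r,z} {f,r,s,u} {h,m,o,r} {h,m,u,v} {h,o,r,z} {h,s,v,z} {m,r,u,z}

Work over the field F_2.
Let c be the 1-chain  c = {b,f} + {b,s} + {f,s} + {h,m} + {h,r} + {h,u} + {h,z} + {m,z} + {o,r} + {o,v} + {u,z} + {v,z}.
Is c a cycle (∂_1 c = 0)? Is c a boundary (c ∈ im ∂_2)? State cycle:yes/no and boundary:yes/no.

cycle:yes boundary:yes

n_0=10 n_1=44 n_2=68 n_3=25  [Z2]
∂1: piv[bf,bh,bm,bo,br,bs,bu,bv,bz] rk=9  ker:fh,fm,fo,fr,fs,fu,fv,fz,hm,ho,hr,hs,hu,hv,hz,mo,mr,mu,mv,mz,or,os,ou,ov,oz,rs,ru,rv,rz,su,sv,sz,uv,uz,vz
∂2: piv[bfo,bfr,bfs,bfu,bfv,bfz,bhm,bhu,bhv,bhz,bmo,bmu,bmv,bmz,bor,bov,boz,brs,bru,brv,brz,bsu,buv,bvz,fhm,fho,fhr,fhz,fmr,fou,fsv,hsv,hsz,muz,ors] rk=35  ker:for,fov,foz,frs,fru,frv,frz,fsu,fuv,fvz,hmo,hmr,hmu,hmv,hmz,hor,hoz,hru,hrz,huv,hvz,mor,mov,mru,mrz,muv,orz,rsu,rsv,ruv,ruz,rvz,svz
∂3: piv[bfor,bfoz,bfrs,bfru,bfrz,bfsu,bfvz,bhmu,bhmv,bhmz,bhuv,bmov,bmuv,borz,brsu,fhor,fhoz,fhrz,hmor,hsvz,mruz] rk=21  ker:forz,frsu,hmuv,horz
∂1c = 0
c vs im∂2: reduces to 0 ⇒ boundary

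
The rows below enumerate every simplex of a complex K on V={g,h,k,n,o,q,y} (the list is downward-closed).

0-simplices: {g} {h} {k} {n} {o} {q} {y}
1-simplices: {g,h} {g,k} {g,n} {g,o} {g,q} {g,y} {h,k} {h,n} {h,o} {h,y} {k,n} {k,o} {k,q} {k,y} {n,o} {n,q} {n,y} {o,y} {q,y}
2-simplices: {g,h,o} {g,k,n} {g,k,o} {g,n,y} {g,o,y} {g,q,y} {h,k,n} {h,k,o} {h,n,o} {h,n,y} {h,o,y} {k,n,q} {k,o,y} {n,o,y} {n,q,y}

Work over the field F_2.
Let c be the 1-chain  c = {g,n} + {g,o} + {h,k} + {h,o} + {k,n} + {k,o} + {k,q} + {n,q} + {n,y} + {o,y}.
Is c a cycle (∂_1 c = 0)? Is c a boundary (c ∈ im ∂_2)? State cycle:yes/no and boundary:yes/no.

n_0=7 n_1=19 n_2=15  [Z2]
∂1: piv[gh,gk,gn,go,gq,gy] rk=6  ker:hk,hn,ho,hy,kn,ko,kq,ky,no,nq,ny,oy,qy
∂2: piv[gho,gkn,gko,gny,goy,gqy,hkn,hko,hno,hny,knq,koy,nqy] rk=13  ker:hoy,noy
∂1c = 0
c vs im∂2: reduces to 0 ⇒ boundary

cycle:yes boundary:yes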